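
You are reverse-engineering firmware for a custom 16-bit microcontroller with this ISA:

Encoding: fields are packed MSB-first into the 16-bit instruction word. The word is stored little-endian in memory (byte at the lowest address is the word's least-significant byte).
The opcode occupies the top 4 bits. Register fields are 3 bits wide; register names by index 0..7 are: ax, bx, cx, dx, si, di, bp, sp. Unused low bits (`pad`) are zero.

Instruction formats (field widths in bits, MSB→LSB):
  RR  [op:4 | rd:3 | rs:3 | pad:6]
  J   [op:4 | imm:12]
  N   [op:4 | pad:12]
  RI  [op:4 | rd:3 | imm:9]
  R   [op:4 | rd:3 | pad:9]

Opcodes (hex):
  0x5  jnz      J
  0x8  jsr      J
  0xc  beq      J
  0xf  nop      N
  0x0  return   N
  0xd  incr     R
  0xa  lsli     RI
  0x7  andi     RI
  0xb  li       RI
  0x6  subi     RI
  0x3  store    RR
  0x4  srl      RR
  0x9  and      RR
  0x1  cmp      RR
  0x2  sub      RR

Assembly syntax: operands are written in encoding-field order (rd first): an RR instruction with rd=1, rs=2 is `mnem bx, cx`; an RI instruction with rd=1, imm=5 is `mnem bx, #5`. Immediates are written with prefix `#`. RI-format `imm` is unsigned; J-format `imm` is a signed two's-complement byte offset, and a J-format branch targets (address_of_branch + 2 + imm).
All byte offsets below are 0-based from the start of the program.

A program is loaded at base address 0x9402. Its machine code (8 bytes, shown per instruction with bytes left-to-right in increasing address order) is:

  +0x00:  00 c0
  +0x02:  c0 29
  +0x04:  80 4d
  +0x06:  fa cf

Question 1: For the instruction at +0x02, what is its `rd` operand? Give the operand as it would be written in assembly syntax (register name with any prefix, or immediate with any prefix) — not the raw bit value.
si

@+02  little-endian(c0 29) = 0x29c0
  opcode bits[15:12]=0x2: sub/RR
  [11:9] rd=4 = si
  [8:6] rs=7 = sp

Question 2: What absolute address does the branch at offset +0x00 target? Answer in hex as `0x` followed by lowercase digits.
0x9404

[00] 00 c0 → 0xc000
  top 4b → 0xc → beq [J]
  imm: (w>>0)&0xfff=0x0 → #0
  target = base 0x9402 + off 0x00 + 2 + imm 0 = 0x9404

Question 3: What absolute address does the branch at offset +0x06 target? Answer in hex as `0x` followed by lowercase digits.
off 0x06: read fa cf as little → 0xcffa
  opcode bits[15:12]=0xc: beq/J
  imm: (w>>0)&0xfff=0xffa (s12→-6) → #-6
  target = base 0x9402 + off 0x06 + 2 + imm -6 = 0x9404

0x9404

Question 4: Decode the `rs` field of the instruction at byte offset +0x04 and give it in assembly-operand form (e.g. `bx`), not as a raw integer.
bp

+0x04: 80 4d ⇒ word 0x4d80 (little)
  op=0x4d80>>12=0x4 ⇒ srl (RR)
  rd@[11:9]=0x6 ⇒ bp
  rs@[8:6]=0x6 ⇒ bp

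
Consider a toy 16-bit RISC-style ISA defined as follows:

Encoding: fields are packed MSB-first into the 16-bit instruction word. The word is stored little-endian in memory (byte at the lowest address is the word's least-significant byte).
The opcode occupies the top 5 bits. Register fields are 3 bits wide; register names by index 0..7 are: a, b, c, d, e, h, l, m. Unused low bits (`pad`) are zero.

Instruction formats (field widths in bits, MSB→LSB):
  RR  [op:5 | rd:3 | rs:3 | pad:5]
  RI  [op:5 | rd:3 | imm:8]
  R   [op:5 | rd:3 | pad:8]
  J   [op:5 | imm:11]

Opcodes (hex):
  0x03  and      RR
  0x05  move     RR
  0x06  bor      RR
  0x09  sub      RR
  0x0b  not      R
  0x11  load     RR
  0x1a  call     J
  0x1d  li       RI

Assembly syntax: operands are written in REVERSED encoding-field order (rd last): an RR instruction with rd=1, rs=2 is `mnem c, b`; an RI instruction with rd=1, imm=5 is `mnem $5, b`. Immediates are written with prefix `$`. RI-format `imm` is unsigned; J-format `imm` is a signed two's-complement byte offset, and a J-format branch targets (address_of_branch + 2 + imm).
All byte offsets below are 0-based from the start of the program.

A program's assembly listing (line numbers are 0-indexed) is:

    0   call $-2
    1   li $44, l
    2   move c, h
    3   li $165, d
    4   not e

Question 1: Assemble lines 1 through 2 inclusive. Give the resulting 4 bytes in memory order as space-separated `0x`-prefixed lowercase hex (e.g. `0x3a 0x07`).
0x2c 0xee 0x40 0x2d

L1: li op=0x1d:5|rd=6:3|imm=44:8 ⇒ 0xee2c ⇒ little 2c ee
L2: move op=0x5:5|rd=5:3|rs=2:3|pad=0:5 ⇒ 0x2d40 ⇒ little 40 2d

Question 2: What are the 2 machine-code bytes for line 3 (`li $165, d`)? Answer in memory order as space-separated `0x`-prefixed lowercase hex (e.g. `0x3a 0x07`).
0xa5 0xeb

3. li fields op=0x1d:5|rd=3:3|imm=165:8 → word eba5h → a5 eb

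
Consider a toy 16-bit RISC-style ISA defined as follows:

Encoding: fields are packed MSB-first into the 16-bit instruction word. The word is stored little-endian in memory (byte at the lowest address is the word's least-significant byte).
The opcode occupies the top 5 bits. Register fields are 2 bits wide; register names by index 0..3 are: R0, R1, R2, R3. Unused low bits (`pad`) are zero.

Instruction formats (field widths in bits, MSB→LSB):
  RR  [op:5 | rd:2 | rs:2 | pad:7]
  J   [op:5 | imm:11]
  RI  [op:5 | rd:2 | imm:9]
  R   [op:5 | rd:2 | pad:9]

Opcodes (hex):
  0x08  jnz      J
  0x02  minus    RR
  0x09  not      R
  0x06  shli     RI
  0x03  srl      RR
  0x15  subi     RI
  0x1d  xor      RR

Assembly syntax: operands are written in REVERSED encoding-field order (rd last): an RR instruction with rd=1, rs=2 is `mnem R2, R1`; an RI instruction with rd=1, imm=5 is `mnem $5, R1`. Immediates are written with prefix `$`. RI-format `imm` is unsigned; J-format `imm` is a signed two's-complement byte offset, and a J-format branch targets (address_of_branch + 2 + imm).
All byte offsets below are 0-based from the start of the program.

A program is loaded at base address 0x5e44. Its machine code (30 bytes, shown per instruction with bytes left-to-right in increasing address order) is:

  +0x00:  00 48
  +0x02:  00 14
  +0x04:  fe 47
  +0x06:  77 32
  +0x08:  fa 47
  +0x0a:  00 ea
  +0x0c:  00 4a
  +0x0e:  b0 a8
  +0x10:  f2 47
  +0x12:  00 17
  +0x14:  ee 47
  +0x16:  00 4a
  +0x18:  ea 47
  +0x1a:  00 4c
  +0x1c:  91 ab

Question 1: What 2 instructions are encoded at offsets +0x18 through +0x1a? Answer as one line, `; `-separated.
jnz $-22; not R2

@+18  little-endian(ea 47) = 0x47ea
  op=0x47ea>>11=0x8 ⇒ jnz (J)
  imm: (w>>0)&0x7ff=0x7ea (s11→-22) → $-22
@+1a  little-endian(00 4c) = 0x4c00
  op=0x4c00>>11=0x9 ⇒ not (R)
  rd: (w>>9)&0x3=0x2 → R2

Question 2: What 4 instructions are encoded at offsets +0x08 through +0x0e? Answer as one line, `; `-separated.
@+08  little-endian(fa 47) = 0x47fa
  opcode bits[15:11]=0x8: jnz/J
  [10:0] imm=2042 (s11→-6) = $-6
@+0a  little-endian(00 ea) = 0xea00
  opcode bits[15:11]=0x1d: xor/RR
  [10:9] rd=1 = R1
  [8:7] rs=0 = R0
@+0c  little-endian(00 4a) = 0x4a00
  opcode bits[15:11]=0x9: not/R
  [10:9] rd=1 = R1
@+0e  little-endian(b0 a8) = 0xa8b0
  opcode bits[15:11]=0x15: subi/RI
  [10:9] rd=0 = R0
  [8:0] imm=176 = $176

jnz $-6; xor R0, R1; not R1; subi $176, R0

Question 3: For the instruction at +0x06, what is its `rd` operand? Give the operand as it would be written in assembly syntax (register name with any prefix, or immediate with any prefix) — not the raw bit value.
R1

@+06  little-endian(77 32) = 0x3277
  opcode bits[15:11]=0x6: shli/RI
  rd@[10:9]=0x1 ⇒ R1
  imm@[8:0]=0x77 ⇒ $119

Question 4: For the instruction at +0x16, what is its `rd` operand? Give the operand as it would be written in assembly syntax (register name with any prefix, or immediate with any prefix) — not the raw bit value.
R1

[16] 00 4a → 0x4a00
  top 5b → 0x9 → not [R]
  rd@[10:9]=0x1 ⇒ R1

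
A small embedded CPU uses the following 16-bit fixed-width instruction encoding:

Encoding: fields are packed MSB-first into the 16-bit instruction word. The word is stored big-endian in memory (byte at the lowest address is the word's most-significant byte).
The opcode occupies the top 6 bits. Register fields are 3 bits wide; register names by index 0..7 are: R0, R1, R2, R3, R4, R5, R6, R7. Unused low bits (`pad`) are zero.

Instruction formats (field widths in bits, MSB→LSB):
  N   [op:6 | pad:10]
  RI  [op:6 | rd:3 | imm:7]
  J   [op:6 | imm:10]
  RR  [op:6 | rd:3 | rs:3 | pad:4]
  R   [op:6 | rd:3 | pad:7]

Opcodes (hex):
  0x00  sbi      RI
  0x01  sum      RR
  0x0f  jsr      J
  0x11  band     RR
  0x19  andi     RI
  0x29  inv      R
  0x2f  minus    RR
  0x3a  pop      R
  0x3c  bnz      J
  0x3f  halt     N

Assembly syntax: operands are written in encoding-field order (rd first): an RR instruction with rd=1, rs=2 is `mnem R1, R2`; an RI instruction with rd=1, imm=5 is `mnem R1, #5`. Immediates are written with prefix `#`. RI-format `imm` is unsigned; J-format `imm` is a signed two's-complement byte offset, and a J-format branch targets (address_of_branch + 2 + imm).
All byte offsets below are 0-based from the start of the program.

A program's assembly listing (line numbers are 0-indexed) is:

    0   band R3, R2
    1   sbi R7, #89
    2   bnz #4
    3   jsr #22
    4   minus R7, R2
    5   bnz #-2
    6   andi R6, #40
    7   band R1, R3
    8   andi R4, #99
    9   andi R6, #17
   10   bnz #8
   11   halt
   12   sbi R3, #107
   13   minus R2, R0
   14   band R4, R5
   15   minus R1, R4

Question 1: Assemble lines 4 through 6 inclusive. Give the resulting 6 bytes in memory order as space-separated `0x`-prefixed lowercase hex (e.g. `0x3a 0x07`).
4. minus fields op=0x2f:6|rd=7:3|rs=2:3|pad=0:4 → word bfa0h → bf a0
5. bnz fields op=0x3c:6|imm=-2:10 → word f3feh → f3 fe
6. andi fields op=0x19:6|rd=6:3|imm=40:7 → word 6728h → 67 28

0xbf 0xa0 0xf3 0xfe 0x67 0x28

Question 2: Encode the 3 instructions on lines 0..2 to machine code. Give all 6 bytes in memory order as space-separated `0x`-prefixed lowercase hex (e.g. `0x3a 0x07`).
0x45 0xa0 0x03 0xd9 0xf0 0x04

0. band fields op=0x11:6|rd=3:3|rs=2:3|pad=0:4 → word 45a0h → 45 a0
1. sbi fields op=0x0:6|rd=7:3|imm=89:7 → word 03d9h → 03 d9
2. bnz fields op=0x3c:6|imm=4:10 → word f004h → f0 04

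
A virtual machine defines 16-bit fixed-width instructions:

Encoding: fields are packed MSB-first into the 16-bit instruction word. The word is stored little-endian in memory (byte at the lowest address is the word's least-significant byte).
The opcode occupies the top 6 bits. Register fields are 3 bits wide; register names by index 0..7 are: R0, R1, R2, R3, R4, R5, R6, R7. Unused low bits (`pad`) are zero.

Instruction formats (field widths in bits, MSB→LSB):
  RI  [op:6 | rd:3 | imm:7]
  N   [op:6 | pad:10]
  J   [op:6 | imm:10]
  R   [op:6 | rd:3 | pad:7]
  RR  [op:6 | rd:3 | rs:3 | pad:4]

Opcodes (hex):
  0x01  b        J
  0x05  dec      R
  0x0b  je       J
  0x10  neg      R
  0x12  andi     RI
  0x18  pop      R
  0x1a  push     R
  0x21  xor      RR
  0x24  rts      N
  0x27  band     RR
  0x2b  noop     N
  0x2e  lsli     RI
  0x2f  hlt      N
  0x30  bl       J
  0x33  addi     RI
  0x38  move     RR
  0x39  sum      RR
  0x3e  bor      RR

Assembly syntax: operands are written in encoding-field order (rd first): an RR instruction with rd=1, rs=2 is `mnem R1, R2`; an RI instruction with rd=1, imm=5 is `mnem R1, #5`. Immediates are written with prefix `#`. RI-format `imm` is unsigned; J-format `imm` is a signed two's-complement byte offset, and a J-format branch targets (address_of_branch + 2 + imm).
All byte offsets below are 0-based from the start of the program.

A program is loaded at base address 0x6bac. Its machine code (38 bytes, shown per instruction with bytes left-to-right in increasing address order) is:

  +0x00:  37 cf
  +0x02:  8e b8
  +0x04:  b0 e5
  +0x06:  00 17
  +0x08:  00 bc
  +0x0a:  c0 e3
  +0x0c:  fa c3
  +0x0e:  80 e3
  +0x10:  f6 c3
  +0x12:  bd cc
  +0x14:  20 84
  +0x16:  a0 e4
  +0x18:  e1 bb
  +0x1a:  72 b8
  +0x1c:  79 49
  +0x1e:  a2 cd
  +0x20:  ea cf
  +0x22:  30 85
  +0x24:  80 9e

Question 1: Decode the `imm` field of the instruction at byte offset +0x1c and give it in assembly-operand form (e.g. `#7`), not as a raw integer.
@+1c  little-endian(79 49) = 0x4979
  op=0x4979>>10=0x12 ⇒ andi (RI)
  rd@[9:7]=0x2 ⇒ R2
  imm@[6:0]=0x79 ⇒ #121

#121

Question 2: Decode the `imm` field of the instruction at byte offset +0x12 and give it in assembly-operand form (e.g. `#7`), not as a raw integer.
#61

[12] bd cc → 0xccbd
  op=0xccbd>>10=0x33 ⇒ addi (RI)
  rd: (w>>7)&0x7=0x1 → R1
  imm: (w>>0)&0x7f=0x3d → #61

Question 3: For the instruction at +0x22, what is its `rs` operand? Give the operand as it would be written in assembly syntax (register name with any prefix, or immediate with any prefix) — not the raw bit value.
R3

off 0x22: read 30 85 as little → 0x8530
  opcode bits[15:10]=0x21: xor/RR
  [9:7] rd=2 = R2
  [6:4] rs=3 = R3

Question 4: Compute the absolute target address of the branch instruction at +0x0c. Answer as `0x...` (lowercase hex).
off 0x0c: read fa c3 as little → 0xc3fa
  top 6b → 0x30 → bl [J]
  [9:0] imm=1018 (s10→-6) = #-6
  target = base 0x6bac + off 0x0c + 2 + imm -6 = 0x6bb4

0x6bb4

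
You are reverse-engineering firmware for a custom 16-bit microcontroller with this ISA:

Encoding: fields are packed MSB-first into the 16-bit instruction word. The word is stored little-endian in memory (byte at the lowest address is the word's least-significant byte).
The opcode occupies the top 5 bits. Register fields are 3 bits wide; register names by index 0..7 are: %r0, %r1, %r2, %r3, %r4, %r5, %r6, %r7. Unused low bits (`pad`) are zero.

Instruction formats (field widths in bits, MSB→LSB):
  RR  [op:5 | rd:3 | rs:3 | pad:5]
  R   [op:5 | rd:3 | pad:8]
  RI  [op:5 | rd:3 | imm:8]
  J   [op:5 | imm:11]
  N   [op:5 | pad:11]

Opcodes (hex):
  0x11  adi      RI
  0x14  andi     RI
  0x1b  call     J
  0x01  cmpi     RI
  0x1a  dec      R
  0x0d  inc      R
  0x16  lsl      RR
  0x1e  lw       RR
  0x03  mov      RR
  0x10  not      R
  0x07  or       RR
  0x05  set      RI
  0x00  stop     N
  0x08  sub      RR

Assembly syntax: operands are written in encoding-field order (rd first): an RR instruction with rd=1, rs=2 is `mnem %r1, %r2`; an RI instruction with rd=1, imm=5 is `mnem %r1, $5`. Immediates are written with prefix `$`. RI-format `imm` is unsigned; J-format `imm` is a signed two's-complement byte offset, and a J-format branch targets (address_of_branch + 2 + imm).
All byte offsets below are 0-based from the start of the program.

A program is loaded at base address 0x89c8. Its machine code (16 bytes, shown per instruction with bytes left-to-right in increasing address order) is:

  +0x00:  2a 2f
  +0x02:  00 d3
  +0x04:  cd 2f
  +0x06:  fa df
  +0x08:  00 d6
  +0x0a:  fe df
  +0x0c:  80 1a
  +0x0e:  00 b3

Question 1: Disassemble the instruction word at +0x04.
set %r7, $205

off 0x04: read cd 2f as little → 0x2fcd
  top 5b → 0x5 → set [RI]
  rd@[10:8]=0x7 ⇒ %r7
  imm@[7:0]=0xcd ⇒ $205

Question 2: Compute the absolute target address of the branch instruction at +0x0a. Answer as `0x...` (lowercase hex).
[0a] fe df → 0xdffe
  opcode bits[15:11]=0x1b: call/J
  [10:0] imm=2046 (s11→-2) = $-2
  target = base 0x89c8 + off 0x0a + 2 + imm -2 = 0x89d2

0x89d2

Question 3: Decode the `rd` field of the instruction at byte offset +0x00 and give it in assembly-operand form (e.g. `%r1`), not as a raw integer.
@+00  little-endian(2a 2f) = 0x2f2a
  opcode bits[15:11]=0x5: set/RI
  rd@[10:8]=0x7 ⇒ %r7
  imm@[7:0]=0x2a ⇒ $42

%r7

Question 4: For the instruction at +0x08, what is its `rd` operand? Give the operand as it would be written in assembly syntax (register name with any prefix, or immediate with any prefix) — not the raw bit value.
off 0x08: read 00 d6 as little → 0xd600
  opcode bits[15:11]=0x1a: dec/R
  rd: (w>>8)&0x7=0x6 → %r6

%r6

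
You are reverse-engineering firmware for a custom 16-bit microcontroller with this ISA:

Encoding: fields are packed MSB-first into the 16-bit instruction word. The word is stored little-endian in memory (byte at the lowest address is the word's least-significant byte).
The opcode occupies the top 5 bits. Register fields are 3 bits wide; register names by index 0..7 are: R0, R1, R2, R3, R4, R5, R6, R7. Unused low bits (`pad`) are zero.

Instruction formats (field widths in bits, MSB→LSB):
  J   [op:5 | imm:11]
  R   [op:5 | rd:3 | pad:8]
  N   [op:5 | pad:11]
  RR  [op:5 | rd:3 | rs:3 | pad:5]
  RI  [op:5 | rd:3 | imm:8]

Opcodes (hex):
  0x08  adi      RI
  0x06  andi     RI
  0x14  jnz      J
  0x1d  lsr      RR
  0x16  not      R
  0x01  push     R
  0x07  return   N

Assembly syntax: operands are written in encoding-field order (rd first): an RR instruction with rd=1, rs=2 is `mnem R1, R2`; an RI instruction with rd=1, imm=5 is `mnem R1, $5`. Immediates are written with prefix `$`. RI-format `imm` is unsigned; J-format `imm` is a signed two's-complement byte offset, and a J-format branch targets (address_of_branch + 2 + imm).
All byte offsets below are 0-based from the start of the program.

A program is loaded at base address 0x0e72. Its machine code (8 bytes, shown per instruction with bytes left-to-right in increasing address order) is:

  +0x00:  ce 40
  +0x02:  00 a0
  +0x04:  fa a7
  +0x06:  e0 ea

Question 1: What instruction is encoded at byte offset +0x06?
@+06  little-endian(e0 ea) = 0xeae0
  top 5b → 0x1d → lsr [RR]
  rd@[10:8]=0x2 ⇒ R2
  rs@[7:5]=0x7 ⇒ R7

lsr R2, R7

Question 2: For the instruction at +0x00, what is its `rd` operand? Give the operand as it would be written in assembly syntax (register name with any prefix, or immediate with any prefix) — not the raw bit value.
off 0x00: read ce 40 as little → 0x40ce
  op=0x40ce>>11=0x8 ⇒ adi (RI)
  rd@[10:8]=0x0 ⇒ R0
  imm@[7:0]=0xce ⇒ $206

R0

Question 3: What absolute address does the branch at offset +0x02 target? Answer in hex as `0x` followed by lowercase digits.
0x0e76

+0x02: 00 a0 ⇒ word 0xa000 (little)
  opcode bits[15:11]=0x14: jnz/J
  [10:0] imm=0 = $0
  target = base 0x0e72 + off 0x02 + 2 + imm 0 = 0x0e76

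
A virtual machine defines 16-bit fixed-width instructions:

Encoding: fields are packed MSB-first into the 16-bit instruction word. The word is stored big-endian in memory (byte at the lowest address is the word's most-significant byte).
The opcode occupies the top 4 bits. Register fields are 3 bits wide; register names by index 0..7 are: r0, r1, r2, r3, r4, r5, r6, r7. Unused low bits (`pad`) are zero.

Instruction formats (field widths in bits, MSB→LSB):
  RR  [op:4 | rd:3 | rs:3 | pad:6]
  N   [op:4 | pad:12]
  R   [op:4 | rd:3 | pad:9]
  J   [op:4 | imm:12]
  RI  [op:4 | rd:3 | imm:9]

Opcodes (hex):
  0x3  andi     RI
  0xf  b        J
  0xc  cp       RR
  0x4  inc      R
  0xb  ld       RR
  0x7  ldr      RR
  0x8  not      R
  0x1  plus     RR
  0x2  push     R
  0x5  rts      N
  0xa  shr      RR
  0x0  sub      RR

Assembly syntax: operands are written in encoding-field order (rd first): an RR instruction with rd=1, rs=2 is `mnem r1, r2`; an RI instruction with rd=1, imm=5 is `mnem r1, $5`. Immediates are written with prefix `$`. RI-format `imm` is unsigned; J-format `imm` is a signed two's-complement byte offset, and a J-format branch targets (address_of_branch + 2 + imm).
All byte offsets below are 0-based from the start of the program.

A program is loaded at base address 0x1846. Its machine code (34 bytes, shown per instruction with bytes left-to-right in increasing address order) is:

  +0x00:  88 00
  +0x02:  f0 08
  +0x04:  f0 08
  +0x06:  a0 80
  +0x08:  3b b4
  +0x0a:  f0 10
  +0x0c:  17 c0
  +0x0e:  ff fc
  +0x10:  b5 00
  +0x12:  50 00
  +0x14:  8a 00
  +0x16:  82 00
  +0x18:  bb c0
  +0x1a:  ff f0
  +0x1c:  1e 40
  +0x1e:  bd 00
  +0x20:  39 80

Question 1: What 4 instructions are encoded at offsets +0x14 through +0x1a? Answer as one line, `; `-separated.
@+14  big-endian(8a 00) = 0x8a00
  top 4b → 0x8 → not [R]
  rd@[11:9]=0x5 ⇒ r5
@+16  big-endian(82 00) = 0x8200
  top 4b → 0x8 → not [R]
  rd@[11:9]=0x1 ⇒ r1
@+18  big-endian(bb c0) = 0xbbc0
  top 4b → 0xb → ld [RR]
  rd@[11:9]=0x5 ⇒ r5
  rs@[8:6]=0x7 ⇒ r7
@+1a  big-endian(ff f0) = 0xfff0
  top 4b → 0xf → b [J]
  imm@[11:0]=0xff0 (s12→-16) ⇒ $-16

not r5; not r1; ld r5, r7; b $-16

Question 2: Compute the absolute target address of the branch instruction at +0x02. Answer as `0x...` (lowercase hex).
+0x02: f0 08 ⇒ word 0xf008 (big)
  op=0xf008>>12=0xf ⇒ b (J)
  [11:0] imm=8 = $8
  target = base 0x1846 + off 0x02 + 2 + imm 8 = 0x1852

0x1852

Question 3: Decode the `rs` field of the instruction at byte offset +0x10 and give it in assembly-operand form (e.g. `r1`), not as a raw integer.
+0x10: b5 00 ⇒ word 0xb500 (big)
  op=0xb500>>12=0xb ⇒ ld (RR)
  rd: (w>>9)&0x7=0x2 → r2
  rs: (w>>6)&0x7=0x4 → r4

r4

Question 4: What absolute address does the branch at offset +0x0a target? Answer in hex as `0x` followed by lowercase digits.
0x1862

+0x0a: f0 10 ⇒ word 0xf010 (big)
  op=0xf010>>12=0xf ⇒ b (J)
  imm: (w>>0)&0xfff=0x10 → $16
  target = base 0x1846 + off 0x0a + 2 + imm 16 = 0x1862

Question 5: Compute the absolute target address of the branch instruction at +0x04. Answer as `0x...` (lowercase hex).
0x1854

@+04  big-endian(f0 08) = 0xf008
  op=0xf008>>12=0xf ⇒ b (J)
  [11:0] imm=8 = $8
  target = base 0x1846 + off 0x04 + 2 + imm 8 = 0x1854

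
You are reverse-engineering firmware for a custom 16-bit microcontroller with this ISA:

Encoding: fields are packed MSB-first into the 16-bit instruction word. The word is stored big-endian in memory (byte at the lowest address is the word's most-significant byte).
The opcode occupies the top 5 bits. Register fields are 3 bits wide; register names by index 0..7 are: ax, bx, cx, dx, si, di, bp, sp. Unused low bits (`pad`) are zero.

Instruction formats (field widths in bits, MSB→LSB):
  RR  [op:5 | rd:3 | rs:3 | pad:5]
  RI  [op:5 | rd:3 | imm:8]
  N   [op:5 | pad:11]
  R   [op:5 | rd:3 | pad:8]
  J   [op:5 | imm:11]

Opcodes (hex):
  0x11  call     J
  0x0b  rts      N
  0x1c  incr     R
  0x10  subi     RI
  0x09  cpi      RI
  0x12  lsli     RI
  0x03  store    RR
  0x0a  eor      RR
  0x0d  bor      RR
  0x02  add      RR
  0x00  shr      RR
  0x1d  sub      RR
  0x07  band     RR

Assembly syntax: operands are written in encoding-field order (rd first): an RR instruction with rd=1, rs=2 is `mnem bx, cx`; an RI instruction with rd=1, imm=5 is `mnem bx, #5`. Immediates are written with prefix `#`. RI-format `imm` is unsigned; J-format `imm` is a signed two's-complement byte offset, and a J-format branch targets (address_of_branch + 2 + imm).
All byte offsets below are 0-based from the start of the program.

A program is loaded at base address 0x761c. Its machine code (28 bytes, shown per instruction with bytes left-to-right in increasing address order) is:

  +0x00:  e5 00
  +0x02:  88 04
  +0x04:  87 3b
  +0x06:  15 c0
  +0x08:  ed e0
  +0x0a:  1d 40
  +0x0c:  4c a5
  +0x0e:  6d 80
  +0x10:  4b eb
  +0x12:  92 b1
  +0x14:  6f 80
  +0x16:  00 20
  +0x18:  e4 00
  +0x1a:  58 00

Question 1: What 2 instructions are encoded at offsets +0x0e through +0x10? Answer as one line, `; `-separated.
off 0x0e: read 6d 80 as big → 0x6d80
  opcode bits[15:11]=0xd: bor/RR
  rd@[10:8]=0x5 ⇒ di
  rs@[7:5]=0x4 ⇒ si
off 0x10: read 4b eb as big → 0x4beb
  opcode bits[15:11]=0x9: cpi/RI
  rd@[10:8]=0x3 ⇒ dx
  imm@[7:0]=0xeb ⇒ #235

bor di, si; cpi dx, #235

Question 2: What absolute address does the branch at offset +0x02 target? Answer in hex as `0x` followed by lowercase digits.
+0x02: 88 04 ⇒ word 0x8804 (big)
  op=0x8804>>11=0x11 ⇒ call (J)
  imm: (w>>0)&0x7ff=0x4 → #4
  target = base 0x761c + off 0x02 + 2 + imm 4 = 0x7624

0x7624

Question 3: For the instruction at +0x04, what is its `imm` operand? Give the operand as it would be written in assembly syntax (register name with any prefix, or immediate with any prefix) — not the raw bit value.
#59

@+04  big-endian(87 3b) = 0x873b
  opcode bits[15:11]=0x10: subi/RI
  [10:8] rd=7 = sp
  [7:0] imm=59 = #59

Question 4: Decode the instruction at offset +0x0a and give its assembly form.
[0a] 1d 40 → 0x1d40
  op=0x1d40>>11=0x3 ⇒ store (RR)
  [10:8] rd=5 = di
  [7:5] rs=2 = cx

store di, cx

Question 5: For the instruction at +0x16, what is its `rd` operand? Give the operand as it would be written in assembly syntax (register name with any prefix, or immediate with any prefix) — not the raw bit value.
ax

off 0x16: read 00 20 as big → 0x0020
  top 5b → 0x0 → shr [RR]
  [10:8] rd=0 = ax
  [7:5] rs=1 = bx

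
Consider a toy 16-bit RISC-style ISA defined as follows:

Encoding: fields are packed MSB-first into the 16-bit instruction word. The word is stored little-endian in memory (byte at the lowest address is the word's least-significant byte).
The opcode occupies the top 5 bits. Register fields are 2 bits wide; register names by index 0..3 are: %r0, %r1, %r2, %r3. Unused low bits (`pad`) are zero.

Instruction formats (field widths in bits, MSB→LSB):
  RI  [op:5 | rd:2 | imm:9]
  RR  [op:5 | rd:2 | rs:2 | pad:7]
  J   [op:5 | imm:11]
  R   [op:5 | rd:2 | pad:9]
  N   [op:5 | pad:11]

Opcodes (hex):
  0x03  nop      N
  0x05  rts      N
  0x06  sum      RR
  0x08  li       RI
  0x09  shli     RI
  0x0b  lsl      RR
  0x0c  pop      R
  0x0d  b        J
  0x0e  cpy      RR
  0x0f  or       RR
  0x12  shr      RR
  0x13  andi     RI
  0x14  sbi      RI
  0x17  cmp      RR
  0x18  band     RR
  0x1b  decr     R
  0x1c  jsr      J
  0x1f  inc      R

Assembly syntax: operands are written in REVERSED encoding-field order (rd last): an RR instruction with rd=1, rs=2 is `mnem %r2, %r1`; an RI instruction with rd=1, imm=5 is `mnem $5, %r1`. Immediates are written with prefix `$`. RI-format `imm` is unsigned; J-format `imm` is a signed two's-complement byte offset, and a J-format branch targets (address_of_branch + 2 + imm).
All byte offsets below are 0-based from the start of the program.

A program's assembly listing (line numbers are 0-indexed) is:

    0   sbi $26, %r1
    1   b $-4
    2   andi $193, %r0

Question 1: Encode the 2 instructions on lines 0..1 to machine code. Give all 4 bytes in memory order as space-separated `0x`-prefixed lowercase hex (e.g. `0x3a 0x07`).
line 0 (sbi): pack op=0x14:5|rd=1:2|imm=26:9 = 0xa21a; little→ 1a a2
line 1 (b): pack op=0xd:5|imm=-4:11 = 0x6ffc; little→ fc 6f

0x1a 0xa2 0xfc 0x6f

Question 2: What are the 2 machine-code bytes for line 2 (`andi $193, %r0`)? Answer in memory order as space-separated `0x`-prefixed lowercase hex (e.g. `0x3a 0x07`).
0xc1 0x98

L2: andi op=0x13:5|rd=0:2|imm=193:9 ⇒ 0x98c1 ⇒ little c1 98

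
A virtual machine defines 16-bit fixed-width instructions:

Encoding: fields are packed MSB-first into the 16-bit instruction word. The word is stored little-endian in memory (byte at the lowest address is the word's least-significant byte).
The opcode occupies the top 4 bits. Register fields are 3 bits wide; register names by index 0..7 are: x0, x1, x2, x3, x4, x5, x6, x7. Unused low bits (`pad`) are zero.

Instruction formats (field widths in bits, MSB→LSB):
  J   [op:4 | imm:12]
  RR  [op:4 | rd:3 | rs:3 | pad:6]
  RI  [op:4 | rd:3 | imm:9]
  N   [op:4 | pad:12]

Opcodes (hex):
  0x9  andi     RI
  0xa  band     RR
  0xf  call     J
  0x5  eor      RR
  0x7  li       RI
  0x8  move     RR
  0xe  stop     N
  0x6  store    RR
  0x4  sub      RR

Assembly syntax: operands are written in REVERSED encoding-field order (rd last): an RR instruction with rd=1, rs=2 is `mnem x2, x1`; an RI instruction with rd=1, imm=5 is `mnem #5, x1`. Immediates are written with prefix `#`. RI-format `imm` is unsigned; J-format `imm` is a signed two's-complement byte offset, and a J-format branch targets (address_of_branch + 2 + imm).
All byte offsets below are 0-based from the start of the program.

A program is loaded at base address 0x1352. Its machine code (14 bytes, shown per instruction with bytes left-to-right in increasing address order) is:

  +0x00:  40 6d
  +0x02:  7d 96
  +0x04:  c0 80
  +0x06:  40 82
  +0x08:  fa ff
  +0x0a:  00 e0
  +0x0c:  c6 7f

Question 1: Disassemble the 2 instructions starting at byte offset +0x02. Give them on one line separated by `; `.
+0x02: 7d 96 ⇒ word 0x967d (little)
  top 4b → 0x9 → andi [RI]
  rd@[11:9]=0x3 ⇒ x3
  imm@[8:0]=0x7d ⇒ #125
+0x04: c0 80 ⇒ word 0x80c0 (little)
  top 4b → 0x8 → move [RR]
  rd@[11:9]=0x0 ⇒ x0
  rs@[8:6]=0x3 ⇒ x3

andi #125, x3; move x3, x0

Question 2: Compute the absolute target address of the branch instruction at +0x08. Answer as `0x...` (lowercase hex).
0x1356

@+08  little-endian(fa ff) = 0xfffa
  opcode bits[15:12]=0xf: call/J
  imm: (w>>0)&0xfff=0xffa (s12→-6) → #-6
  target = base 0x1352 + off 0x08 + 2 + imm -6 = 0x1356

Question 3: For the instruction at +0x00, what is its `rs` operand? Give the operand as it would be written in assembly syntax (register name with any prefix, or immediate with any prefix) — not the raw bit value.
x5

[00] 40 6d → 0x6d40
  op=0x6d40>>12=0x6 ⇒ store (RR)
  rd: (w>>9)&0x7=0x6 → x6
  rs: (w>>6)&0x7=0x5 → x5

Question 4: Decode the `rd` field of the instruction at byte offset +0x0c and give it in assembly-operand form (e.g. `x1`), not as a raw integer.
off 0x0c: read c6 7f as little → 0x7fc6
  op=0x7fc6>>12=0x7 ⇒ li (RI)
  [11:9] rd=7 = x7
  [8:0] imm=454 = #454

x7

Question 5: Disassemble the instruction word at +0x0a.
@+0a  little-endian(00 e0) = 0xe000
  op=0xe000>>12=0xe ⇒ stop (N)

stop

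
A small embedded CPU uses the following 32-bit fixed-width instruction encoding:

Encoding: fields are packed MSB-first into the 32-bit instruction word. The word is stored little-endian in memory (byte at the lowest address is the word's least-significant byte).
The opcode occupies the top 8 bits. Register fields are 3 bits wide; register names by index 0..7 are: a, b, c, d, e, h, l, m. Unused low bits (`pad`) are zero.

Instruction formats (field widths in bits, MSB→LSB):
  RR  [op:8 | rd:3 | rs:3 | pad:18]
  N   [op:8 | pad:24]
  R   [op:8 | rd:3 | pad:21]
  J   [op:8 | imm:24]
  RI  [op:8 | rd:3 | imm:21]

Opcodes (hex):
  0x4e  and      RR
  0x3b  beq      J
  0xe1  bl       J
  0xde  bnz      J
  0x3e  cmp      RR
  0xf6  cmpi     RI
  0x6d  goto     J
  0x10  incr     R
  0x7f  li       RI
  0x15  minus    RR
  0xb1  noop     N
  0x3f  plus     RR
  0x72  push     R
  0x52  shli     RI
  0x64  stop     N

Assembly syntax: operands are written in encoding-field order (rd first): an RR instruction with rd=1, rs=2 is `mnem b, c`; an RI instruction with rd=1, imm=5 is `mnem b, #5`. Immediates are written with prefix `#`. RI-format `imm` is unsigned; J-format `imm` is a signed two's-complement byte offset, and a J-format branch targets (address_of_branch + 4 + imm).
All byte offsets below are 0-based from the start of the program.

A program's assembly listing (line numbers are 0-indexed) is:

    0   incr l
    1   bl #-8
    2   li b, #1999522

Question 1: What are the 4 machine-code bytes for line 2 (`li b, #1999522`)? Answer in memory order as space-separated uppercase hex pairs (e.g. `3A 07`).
A2 82 3E 7F

2. li fields op=0x7f:8|rd=1:3|imm=1999522:21 → word 7f3e82a2h → a2 82 3e 7f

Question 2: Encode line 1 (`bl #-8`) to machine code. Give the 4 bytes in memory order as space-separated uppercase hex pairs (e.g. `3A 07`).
F8 FF FF E1

L1: bl op=0xe1:8|imm=-8:24 ⇒ 0xe1fffff8 ⇒ little f8 ff ff e1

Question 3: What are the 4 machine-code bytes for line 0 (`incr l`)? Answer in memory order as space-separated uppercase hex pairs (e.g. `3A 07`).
line 0 (incr): pack op=0x10:8|rd=6:3|pad=0:21 = 0x10c00000; little→ 00 00 c0 10

00 00 C0 10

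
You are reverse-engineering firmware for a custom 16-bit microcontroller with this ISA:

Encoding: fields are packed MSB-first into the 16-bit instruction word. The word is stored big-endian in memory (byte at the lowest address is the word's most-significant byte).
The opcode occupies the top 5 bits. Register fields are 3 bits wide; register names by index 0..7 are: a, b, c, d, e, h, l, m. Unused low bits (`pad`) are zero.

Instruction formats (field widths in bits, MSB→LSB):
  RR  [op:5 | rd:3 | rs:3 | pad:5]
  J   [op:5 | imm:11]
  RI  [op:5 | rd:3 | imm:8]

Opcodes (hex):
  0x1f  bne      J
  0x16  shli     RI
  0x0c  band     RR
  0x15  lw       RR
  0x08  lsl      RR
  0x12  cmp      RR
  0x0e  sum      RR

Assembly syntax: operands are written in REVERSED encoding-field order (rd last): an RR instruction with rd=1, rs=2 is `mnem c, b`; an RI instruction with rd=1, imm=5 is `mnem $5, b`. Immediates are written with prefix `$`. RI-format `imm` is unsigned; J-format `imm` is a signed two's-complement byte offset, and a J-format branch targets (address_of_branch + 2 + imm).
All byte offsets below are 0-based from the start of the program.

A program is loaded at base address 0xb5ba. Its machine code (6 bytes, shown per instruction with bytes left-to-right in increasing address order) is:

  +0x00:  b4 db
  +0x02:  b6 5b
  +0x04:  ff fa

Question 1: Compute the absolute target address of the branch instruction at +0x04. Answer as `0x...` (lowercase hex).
off 0x04: read ff fa as big → 0xfffa
  op=0xfffa>>11=0x1f ⇒ bne (J)
  [10:0] imm=2042 (s11→-6) = $-6
  target = base 0xb5ba + off 0x04 + 2 + imm -6 = 0xb5ba

0xb5ba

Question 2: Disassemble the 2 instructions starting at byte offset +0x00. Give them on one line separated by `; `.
shli $219, e; shli $91, l

off 0x00: read b4 db as big → 0xb4db
  top 5b → 0x16 → shli [RI]
  [10:8] rd=4 = e
  [7:0] imm=219 = $219
off 0x02: read b6 5b as big → 0xb65b
  top 5b → 0x16 → shli [RI]
  [10:8] rd=6 = l
  [7:0] imm=91 = $91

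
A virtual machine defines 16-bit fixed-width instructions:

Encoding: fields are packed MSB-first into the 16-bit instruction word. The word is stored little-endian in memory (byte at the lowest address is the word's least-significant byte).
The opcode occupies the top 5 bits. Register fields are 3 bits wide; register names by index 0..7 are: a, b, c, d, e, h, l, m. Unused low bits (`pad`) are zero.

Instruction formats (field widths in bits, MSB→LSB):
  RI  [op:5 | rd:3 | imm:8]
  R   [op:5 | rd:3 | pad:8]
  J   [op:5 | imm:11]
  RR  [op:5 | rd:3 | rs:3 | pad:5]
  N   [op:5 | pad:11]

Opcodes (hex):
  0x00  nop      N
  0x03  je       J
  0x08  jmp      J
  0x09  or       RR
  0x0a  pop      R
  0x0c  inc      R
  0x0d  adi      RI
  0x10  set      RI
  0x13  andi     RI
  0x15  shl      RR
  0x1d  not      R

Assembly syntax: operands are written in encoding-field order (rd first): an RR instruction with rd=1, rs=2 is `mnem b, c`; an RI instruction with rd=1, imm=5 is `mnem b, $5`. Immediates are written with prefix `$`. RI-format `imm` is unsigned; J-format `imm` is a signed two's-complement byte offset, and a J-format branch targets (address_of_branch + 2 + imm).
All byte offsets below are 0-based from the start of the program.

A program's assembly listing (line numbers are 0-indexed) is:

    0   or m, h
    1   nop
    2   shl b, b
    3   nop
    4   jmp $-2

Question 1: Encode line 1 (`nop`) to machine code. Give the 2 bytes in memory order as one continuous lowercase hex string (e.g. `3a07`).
0000

line 1 (nop): pack op=0x0:5|pad=0:11 = 0x0000; little→ 00 00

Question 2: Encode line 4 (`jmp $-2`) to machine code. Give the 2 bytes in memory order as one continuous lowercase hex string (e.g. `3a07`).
line 4 (jmp): pack op=0x8:5|imm=-2:11 = 0x47fe; little→ fe 47

fe47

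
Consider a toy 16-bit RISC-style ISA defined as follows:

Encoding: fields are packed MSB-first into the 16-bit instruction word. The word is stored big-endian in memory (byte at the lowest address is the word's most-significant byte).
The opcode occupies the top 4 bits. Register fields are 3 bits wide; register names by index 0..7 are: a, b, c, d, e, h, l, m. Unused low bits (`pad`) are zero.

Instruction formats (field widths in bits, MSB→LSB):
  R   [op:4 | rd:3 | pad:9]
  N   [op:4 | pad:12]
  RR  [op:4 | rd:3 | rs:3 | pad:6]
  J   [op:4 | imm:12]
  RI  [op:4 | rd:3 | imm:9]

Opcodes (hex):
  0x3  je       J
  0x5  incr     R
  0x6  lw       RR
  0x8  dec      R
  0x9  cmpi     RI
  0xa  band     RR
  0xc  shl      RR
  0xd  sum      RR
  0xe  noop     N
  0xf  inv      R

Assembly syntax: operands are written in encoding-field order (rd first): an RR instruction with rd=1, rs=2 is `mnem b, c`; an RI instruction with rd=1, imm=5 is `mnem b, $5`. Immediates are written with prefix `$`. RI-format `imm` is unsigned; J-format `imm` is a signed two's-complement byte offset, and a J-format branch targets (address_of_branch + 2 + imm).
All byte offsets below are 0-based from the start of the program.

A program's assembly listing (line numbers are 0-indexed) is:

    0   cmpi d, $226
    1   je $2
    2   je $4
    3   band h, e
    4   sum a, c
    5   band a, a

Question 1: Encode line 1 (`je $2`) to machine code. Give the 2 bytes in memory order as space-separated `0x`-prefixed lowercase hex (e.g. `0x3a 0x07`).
1. je fields op=0x3:4|imm=2:12 → word 3002h → 30 02

0x30 0x02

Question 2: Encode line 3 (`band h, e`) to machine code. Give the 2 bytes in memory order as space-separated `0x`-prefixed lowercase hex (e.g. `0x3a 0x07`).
0xab 0x00

3. band fields op=0xa:4|rd=5:3|rs=4:3|pad=0:6 → word ab00h → ab 00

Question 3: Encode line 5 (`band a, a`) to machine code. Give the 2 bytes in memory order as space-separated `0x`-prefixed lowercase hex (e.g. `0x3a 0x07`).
0xa0 0x00

line 5 (band): pack op=0xa:4|rd=0:3|rs=0:3|pad=0:6 = 0xa000; big→ a0 00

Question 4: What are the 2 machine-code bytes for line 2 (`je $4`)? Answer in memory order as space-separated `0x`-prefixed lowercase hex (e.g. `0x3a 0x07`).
0x30 0x04

line 2 (je): pack op=0x3:4|imm=4:12 = 0x3004; big→ 30 04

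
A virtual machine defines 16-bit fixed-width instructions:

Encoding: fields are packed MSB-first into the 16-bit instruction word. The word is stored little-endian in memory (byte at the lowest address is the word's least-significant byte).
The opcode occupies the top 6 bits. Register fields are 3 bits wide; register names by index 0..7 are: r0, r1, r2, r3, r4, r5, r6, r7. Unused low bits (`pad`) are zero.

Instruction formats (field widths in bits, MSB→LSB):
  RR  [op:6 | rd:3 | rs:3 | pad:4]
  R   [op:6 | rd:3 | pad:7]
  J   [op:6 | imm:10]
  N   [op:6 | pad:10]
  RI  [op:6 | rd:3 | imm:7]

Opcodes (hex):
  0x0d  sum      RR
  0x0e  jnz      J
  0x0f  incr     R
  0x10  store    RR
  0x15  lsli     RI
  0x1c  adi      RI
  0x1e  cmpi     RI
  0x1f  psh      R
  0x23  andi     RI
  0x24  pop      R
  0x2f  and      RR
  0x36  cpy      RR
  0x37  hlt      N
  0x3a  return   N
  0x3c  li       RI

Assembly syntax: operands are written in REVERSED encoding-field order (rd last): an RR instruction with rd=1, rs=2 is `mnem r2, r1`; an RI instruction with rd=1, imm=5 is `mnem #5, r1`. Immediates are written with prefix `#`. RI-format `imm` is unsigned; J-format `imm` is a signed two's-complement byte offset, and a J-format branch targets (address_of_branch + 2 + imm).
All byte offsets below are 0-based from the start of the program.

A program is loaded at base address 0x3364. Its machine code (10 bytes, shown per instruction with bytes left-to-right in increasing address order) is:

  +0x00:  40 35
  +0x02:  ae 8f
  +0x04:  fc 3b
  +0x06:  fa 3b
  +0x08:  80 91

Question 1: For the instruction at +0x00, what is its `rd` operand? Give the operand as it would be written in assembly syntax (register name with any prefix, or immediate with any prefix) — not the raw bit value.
r2

[00] 40 35 → 0x3540
  opcode bits[15:10]=0xd: sum/RR
  rd@[9:7]=0x2 ⇒ r2
  rs@[6:4]=0x4 ⇒ r4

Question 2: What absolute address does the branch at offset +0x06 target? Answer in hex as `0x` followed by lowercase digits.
0x3366

[06] fa 3b → 0x3bfa
  opcode bits[15:10]=0xe: jnz/J
  imm@[9:0]=0x3fa (s10→-6) ⇒ #-6
  target = base 0x3364 + off 0x06 + 2 + imm -6 = 0x3366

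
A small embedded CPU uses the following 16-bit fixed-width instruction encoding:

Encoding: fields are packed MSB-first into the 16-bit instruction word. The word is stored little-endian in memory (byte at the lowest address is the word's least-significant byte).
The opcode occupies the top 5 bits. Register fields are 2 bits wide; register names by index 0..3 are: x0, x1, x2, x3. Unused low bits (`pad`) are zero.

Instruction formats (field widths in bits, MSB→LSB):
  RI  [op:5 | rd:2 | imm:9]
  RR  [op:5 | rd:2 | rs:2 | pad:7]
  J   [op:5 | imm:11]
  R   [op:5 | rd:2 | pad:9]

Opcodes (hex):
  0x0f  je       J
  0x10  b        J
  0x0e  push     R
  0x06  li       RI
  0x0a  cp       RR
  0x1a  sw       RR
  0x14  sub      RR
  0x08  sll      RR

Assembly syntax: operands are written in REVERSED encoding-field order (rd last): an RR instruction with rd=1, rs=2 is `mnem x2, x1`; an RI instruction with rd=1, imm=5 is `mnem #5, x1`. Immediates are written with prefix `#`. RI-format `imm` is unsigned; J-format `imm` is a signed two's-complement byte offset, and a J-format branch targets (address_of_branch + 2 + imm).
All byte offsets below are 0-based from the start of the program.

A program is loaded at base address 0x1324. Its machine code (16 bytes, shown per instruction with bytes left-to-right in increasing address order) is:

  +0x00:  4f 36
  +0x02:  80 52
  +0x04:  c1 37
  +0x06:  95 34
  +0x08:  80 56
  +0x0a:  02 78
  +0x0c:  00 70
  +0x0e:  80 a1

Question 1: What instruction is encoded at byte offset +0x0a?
je #2

@+0a  little-endian(02 78) = 0x7802
  opcode bits[15:11]=0xf: je/J
  imm@[10:0]=0x2 ⇒ #2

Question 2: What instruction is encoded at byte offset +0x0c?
off 0x0c: read 00 70 as little → 0x7000
  op=0x7000>>11=0xe ⇒ push (R)
  rd: (w>>9)&0x3=0x0 → x0

push x0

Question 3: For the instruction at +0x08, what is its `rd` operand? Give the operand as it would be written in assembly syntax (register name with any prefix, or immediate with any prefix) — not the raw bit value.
+0x08: 80 56 ⇒ word 0x5680 (little)
  opcode bits[15:11]=0xa: cp/RR
  [10:9] rd=3 = x3
  [8:7] rs=1 = x1

x3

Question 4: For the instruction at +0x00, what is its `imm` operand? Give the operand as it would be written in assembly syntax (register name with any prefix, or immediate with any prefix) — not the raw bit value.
off 0x00: read 4f 36 as little → 0x364f
  op=0x364f>>11=0x6 ⇒ li (RI)
  rd@[10:9]=0x3 ⇒ x3
  imm@[8:0]=0x4f ⇒ #79

#79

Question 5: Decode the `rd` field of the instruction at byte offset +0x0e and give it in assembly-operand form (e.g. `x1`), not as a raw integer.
[0e] 80 a1 → 0xa180
  op=0xa180>>11=0x14 ⇒ sub (RR)
  [10:9] rd=0 = x0
  [8:7] rs=3 = x3

x0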